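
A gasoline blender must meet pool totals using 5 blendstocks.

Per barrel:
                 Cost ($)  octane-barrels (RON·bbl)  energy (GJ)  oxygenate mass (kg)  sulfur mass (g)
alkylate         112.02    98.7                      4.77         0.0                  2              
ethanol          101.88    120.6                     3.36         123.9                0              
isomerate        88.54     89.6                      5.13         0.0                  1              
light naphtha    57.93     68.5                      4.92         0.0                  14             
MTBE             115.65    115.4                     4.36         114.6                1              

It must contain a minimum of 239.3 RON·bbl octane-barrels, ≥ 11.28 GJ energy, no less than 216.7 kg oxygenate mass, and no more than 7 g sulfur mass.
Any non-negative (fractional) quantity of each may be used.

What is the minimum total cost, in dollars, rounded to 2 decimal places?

Let x1 = barrels of alkylate, x2 = barrels of ethanol, x3 = barrels of isomerate, x4 = barrels of light naphtha, x5 = barrels of MTBE.
Minimize 112.02x1 + 101.88x2 + 88.54x3 + 57.93x4 + 115.65x5 subject to:
  98.7x1 + 120.6x2 + 89.6x3 + 68.5x4 + 115.4x5 ≥ 239.3   (octane-barrels)
  4.77x1 + 3.36x2 + 5.13x3 + 4.92x4 + 4.36x5 ≥ 11.28   (energy)
  123.9x2 + 114.6x5 ≥ 216.7   (oxygenate mass)
  2x1 + 1x3 + 14x4 + 1x5 ≤ 7   (sulfur mass)
  x1, x2, x3, x4, x5 ≥ 0.
The cheapest feasible vertex uses only ethanol, isomerate, light naphtha; alkylate, MTBE are not used. There the energy, oxygenate mass, sulfur mass constraints are tight.
So ethanol = 1.749 barrels, isomerate = 0.616 barrels, light naphtha = 0.456 barrels.
Objective = 101.88·1.749 + 88.54·0.616 + 57.93·0.456 = 259.1448.

$259.14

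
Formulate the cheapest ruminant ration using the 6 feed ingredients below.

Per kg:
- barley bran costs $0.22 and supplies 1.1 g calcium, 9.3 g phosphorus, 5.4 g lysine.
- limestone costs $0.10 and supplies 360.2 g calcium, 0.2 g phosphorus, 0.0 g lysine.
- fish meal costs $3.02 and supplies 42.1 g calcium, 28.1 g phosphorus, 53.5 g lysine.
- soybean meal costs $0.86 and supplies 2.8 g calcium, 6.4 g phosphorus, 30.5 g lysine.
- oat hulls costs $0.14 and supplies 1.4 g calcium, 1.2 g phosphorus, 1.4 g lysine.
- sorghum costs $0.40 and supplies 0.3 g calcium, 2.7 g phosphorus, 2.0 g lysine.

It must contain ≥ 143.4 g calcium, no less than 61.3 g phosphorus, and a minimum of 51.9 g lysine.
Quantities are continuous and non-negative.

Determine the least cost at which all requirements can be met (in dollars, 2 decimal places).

$1.92

Let x1 = kg of barley bran, x2 = kg of limestone, x3 = kg of fish meal, x4 = kg of soybean meal, x5 = kg of oat hulls, x6 = kg of sorghum.
Minimise 0.22x1 + 0.1x2 + 3.02x3 + 0.86x4 + 0.14x5 + 0.4x6 subject to:
  1.1x1 + 360.2x2 + 42.1x3 + 2.8x4 + 1.4x5 + 0.3x6 ≥ 143.4   (calcium)
  9.3x1 + 0.2x2 + 28.1x3 + 6.4x4 + 1.2x5 + 2.7x6 ≥ 61.3   (phosphorus)
  5.4x1 + 53.5x3 + 30.5x4 + 1.4x5 + 2x6 ≥ 51.9   (lysine)
  x1, x2, x3, x4, x5, x6 ≥ 0.
The optimal basis is {barley bran, limestone, soybean meal}; fish meal, oat hulls, sorghum drop out. Binding constraints: calcium, phosphorus, lysine.
So barley bran = 6.163 kg, limestone = 0.3745 kg, soybean meal = 0.6104 kg.
Hence cost = 0.22·6.163 + 0.1·0.3745 + 0.86·0.6104 = $1.9183.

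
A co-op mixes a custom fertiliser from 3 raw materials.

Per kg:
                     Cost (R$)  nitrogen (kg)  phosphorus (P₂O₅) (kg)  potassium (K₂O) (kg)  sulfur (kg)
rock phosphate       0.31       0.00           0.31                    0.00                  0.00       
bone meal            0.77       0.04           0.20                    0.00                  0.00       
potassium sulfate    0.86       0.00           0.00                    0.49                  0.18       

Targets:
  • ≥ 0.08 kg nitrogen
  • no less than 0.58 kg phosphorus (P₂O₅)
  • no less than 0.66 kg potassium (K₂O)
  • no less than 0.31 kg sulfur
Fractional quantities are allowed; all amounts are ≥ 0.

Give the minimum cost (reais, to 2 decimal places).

R$3.20

Let x1 = kg of rock phosphate, x2 = kg of bone meal, x3 = kg of potassium sulfate.
min 0.31x1 + 0.77x2 + 0.86x3 with:
  0.04x2 ≥ 0.08   (nitrogen)
  0.31x1 + 0.2x2 ≥ 0.58   (phosphorus (P₂O₅))
  0.49x3 ≥ 0.66   (potassium (K₂O))
  0.18x3 ≥ 0.31   (sulfur)
  x1, x2, x3 ≥ 0.
All 3 inputs are positive at the optimum. There the nitrogen, phosphorus (P₂O₅), sulfur constraints are tight.
So rock phosphate = 0.5806 kg, bone meal = 2 kg, potassium sulfate = 1.722 kg.
Objective = 0.31·0.5806 + 0.77·2 + 0.86·1.722 = 3.2009.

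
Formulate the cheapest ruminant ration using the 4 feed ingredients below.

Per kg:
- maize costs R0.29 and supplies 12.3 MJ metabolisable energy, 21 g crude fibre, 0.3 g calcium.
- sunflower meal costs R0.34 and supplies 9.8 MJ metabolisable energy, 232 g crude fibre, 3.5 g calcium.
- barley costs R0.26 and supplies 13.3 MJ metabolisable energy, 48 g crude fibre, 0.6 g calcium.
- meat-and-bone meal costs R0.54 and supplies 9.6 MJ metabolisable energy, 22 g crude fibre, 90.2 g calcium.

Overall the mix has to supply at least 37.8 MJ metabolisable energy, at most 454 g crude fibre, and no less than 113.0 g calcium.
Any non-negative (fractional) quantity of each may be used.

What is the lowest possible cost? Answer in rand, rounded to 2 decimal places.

Treat it as an LP. Let x1 = kg of maize, x2 = kg of sunflower meal, x3 = kg of barley, x4 = kg of meat-and-bone meal.
Minimise 0.29x1 + 0.34x2 + 0.26x3 + 0.54x4 with:
  12.3x1 + 9.8x2 + 13.3x3 + 9.6x4 ≥ 37.8   (metabolisable energy)
  21x1 + 232x2 + 48x3 + 22x4 ≤ 454   (crude fibre)
  0.3x1 + 3.5x2 + 0.6x3 + 90.2x4 ≥ 113   (calcium)
  x1, x2, x3, x4 ≥ 0.
At the optimum only barley, meat-and-bone meal are positive (maize, sunflower meal = 0). There the metabolisable energy and calcium constraints are tight.
Solving gives x3 = 1.947, x4 = 1.24.
Total cost: 0.26·1.947 + 0.54·1.24 = 1.1758.

R1.18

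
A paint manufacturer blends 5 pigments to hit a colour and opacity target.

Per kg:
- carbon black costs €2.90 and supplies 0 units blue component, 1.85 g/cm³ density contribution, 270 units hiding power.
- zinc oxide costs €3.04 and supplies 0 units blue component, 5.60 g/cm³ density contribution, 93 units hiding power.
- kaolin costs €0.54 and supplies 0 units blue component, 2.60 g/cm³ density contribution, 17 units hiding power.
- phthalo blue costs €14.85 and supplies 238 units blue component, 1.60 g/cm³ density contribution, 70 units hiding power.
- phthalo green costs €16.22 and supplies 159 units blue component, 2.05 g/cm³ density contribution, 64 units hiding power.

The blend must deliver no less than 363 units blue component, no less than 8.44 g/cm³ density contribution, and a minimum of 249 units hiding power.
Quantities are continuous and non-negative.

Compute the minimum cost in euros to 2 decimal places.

Set it up as a linear program. Let x1 = kg of carbon black, x2 = kg of zinc oxide, x3 = kg of kaolin, x4 = kg of phthalo blue, x5 = kg of phthalo green.
min 2.9x1 + 3.04x2 + 0.54x3 + 14.85x4 + 16.22x5 subject to:
  238x4 + 159x5 ≥ 363   (blue component)
  1.85x1 + 5.6x2 + 2.6x3 + 1.6x4 + 2.05x5 ≥ 8.44   (density contribution)
  270x1 + 93x2 + 17x3 + 70x4 + 64x5 ≥ 249   (hiding power)
  x1, x2, x3, x4, x5 ≥ 0.
The minimum-cost mix takes nothing from zinc oxide, phthalo green — only carbon black, kaolin, phthalo blue. There the blue component, density contribution, hiding power constraints are tight.
Optimal quantities: carbon black = 0.3994 kg, kaolin = 2.023 kg, phthalo blue = 1.525 kg.
Hence cost = 2.9·0.3994 + 0.54·2.023 + 14.85·1.525 = €24.8969.

€24.90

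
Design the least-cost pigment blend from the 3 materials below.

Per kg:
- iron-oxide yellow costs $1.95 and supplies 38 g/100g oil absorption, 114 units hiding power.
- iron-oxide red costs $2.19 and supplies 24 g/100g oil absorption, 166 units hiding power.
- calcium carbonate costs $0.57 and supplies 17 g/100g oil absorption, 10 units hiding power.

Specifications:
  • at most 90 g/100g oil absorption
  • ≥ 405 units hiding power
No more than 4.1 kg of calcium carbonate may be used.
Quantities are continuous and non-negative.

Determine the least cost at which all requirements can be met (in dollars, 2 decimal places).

Let x1 = kg of iron-oxide yellow, x2 = kg of iron-oxide red, x3 = kg of calcium carbonate.
Minimise 1.95x1 + 2.19x2 + 0.57x3 subject to:
  38x1 + 24x2 + 17x3 ≤ 90   (oil absorption)
  114x1 + 166x2 + 10x3 ≥ 405   (hiding power)
  x3 ≤ 4.1
  x1, x2, x3 ≥ 0.
The minimum-cost mix takes nothing from iron-oxide yellow, calcium carbonate — only iron-oxide red. There the hiding power constraint is tight.
So iron-oxide red = 2.44 kg.
Objective = 2.19·2.44 = 5.3436.

$5.34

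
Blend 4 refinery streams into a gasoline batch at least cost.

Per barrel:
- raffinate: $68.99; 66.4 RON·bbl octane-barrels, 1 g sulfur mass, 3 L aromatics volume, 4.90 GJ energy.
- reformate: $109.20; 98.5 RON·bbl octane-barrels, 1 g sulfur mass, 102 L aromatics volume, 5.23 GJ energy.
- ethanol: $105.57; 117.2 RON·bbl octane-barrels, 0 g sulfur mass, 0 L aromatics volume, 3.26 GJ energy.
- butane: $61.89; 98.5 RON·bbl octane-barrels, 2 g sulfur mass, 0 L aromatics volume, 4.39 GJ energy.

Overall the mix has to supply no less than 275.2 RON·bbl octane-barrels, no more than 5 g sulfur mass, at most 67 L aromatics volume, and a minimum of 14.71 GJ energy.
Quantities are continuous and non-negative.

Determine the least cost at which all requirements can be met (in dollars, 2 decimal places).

Let x1 = barrels of raffinate, x2 = barrels of reformate, x3 = barrels of ethanol, x4 = barrels of butane.
Minimise 68.99x1 + 109.2x2 + 105.57x3 + 61.89x4 with:
  66.4x1 + 98.5x2 + 117.2x3 + 98.5x4 ≥ 275.2   (octane-barrels)
  1x1 + 1x2 + 2x4 ≤ 5   (sulfur mass)
  3x1 + 102x2 ≤ 67   (aromatics volume)
  4.9x1 + 5.23x2 + 3.26x3 + 4.39x4 ≥ 14.71   (energy)
  x1, x2, x3, x4 ≥ 0.
The minimum-cost mix takes nothing from reformate — only raffinate, ethanol, butane. The octane-barrels, sulfur mass, energy requirements are met with equality.
So raffinate = 1.315 barrels, ethanol = 0.05459 barrels, butane = 1.8425 barrels.
Hence cost = 68.99·1.315 + 105.57·0.05459 + 61.89·1.8425 = $210.5172.

$210.52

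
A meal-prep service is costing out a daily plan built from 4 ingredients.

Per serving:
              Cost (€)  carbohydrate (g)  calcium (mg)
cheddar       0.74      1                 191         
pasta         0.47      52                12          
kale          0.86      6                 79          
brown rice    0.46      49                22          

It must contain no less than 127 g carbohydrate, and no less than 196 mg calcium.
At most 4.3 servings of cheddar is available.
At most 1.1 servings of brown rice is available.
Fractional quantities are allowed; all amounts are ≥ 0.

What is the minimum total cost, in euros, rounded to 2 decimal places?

Let x1 = servings of cheddar, x2 = servings of pasta, x3 = servings of kale, x4 = servings of brown rice.
Minimise 0.74x1 + 0.47x2 + 0.86x3 + 0.46x4 with:
  1x1 + 52x2 + 6x3 + 49x4 ≥ 127   (carbohydrate)
  191x1 + 12x2 + 79x3 + 22x4 ≥ 196   (calcium)
  x1 ≤ 4.3
  x4 ≤ 1.1
  x1, x2, x3, x4 ≥ 0.
The minimum-cost mix takes nothing from kale — only cheddar, pasta, brown rice. The carbohydrate, calcium, the brown rice cap requirements are met with equality.
Optimal quantities: cheddar = 0.8121 servings, pasta = 1.39 servings, brown rice = 1.1 servings.
Total cost: 0.74·0.8121 + 0.47·1.39 + 0.46·1.1 = 1.7603.

€1.76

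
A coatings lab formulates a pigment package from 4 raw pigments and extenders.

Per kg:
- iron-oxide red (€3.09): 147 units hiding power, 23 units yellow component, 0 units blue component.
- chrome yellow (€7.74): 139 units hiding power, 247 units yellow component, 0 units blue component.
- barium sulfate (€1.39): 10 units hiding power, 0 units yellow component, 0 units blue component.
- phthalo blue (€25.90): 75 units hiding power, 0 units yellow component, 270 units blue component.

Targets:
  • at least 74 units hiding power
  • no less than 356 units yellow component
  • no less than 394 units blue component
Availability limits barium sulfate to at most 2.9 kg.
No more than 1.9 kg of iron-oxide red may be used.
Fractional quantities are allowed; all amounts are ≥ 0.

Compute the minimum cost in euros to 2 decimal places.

Let x1 = kg of iron-oxide red, x2 = kg of chrome yellow, x3 = kg of barium sulfate, x4 = kg of phthalo blue.
Minimise 3.09x1 + 7.74x2 + 1.39x3 + 25.9x4 subject to:
  147x1 + 139x2 + 10x3 + 75x4 ≥ 74   (hiding power)
  23x1 + 247x2 ≥ 356   (yellow component)
  270x4 ≥ 394   (blue component)
  x3 ≤ 2.9
  x1 ≤ 1.9
  x1, x2, x3, x4 ≥ 0.
At the optimum only chrome yellow, phthalo blue are positive (iron-oxide red, barium sulfate = 0). Binding constraints: yellow component and blue component.
So chrome yellow = 1.4413 kg, phthalo blue = 1.4593 kg.
Objective = 7.74·1.4413 + 25.9·1.4593 = 48.9515.

€48.95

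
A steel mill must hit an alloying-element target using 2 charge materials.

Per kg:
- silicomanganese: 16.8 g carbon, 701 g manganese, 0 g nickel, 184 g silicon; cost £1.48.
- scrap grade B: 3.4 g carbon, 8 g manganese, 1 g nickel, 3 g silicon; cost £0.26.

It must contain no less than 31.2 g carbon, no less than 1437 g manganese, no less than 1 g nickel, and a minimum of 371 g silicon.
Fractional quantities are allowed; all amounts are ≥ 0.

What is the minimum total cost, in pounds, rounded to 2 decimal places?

£3.28

Treat it as an LP. Let x1 = kg of silicomanganese, x2 = kg of scrap grade B.
Minimize 1.48x1 + 0.26x2 with:
  16.8x1 + 3.4x2 ≥ 31.2   (carbon)
  701x1 + 8x2 ≥ 1437   (manganese)
  1x2 ≥ 1   (nickel)
  184x1 + 3x2 ≥ 371   (silicon)
  x1, x2 ≥ 0.
Both inputs are positive at the optimum. Binding constraints: manganese and nickel.
Optimal quantities: silicomanganese = 2.039 kg, scrap grade B = 1 kg.
Total cost: 1.48·2.039 + 0.26·1 = 3.2777.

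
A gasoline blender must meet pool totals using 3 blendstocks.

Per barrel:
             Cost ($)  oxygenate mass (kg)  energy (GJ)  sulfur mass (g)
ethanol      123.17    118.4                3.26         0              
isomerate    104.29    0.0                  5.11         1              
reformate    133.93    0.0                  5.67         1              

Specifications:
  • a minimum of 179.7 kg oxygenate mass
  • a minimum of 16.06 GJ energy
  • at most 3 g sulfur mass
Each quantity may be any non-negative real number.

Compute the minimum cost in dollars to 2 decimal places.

$413.73

Let x1 = barrels of ethanol, x2 = barrels of isomerate, x3 = barrels of reformate.
Minimise 123.17x1 + 104.29x2 + 133.93x3 subject to:
  118.4x1 ≥ 179.7   (oxygenate mass)
  3.26x1 + 5.11x2 + 5.67x3 ≥ 16.06   (energy)
  1x2 + 1x3 ≤ 3   (sulfur mass)
  x1, x2, x3 ≥ 0.
The minimum-cost mix takes nothing from reformate — only ethanol, isomerate. There the oxygenate mass and energy constraints are tight.
Optimal quantities: ethanol = 1.51774 barrels, isomerate = 2.17459 barrels.
Objective = 123.17·1.51774 + 104.29·2.17459 = 413.7280.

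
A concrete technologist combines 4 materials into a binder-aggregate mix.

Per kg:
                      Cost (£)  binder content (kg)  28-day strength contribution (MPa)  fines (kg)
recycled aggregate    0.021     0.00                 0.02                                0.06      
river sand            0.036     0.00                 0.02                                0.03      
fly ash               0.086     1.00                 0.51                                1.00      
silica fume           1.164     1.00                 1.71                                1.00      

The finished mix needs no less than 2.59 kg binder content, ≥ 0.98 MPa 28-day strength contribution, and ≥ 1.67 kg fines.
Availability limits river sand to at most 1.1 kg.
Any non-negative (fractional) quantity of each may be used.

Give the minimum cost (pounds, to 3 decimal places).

Treat it as an LP. Let x1 = kg of recycled aggregate, x2 = kg of river sand, x3 = kg of fly ash, x4 = kg of silica fume.
Minimize 0.021x1 + 0.036x2 + 0.086x3 + 1.164x4 s.t.:
  1x3 + 1x4 ≥ 2.59   (binder content)
  0.02x1 + 0.02x2 + 0.51x3 + 1.71x4 ≥ 0.98   (28-day strength contribution)
  0.06x1 + 0.03x2 + 1x3 + 1x4 ≥ 1.67   (fines)
  x2 ≤ 1.1
  x1, x2, x3, x4 ≥ 0.
The optimal basis is {fly ash}; recycled aggregate, river sand, silica fume drop out. There the binder content constraint is tight.
That vertex is x3 = 2.59.
Total cost: 0.086·2.59 = 0.22274.

£0.223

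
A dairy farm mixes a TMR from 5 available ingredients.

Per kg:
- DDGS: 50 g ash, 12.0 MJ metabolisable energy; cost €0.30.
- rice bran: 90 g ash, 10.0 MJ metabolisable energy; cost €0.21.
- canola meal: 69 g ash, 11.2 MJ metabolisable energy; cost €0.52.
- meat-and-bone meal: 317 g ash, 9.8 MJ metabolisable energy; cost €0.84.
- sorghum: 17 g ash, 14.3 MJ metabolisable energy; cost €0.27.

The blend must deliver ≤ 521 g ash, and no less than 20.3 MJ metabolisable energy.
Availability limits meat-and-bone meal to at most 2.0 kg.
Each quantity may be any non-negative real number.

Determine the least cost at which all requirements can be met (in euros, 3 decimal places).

Let x1 = kg of DDGS, x2 = kg of rice bran, x3 = kg of canola meal, x4 = kg of meat-and-bone meal, x5 = kg of sorghum.
Minimise 0.3x1 + 0.21x2 + 0.52x3 + 0.84x4 + 0.27x5 subject to:
  50x1 + 90x2 + 69x3 + 317x4 + 17x5 ≤ 521   (ash)
  12x1 + 10x2 + 11.2x3 + 9.8x4 + 14.3x5 ≥ 20.3   (metabolisable energy)
  x4 ≤ 2
  x1, x2, x3, x4, x5 ≥ 0.
At the optimum only sorghum is positive (DDGS, rice bran, canola meal, meat-and-bone meal = 0). Binding constraint: metabolisable energy.
So sorghum = 1.42 kg.
Hence cost = 0.27·1.42 = €0.38340.

€0.383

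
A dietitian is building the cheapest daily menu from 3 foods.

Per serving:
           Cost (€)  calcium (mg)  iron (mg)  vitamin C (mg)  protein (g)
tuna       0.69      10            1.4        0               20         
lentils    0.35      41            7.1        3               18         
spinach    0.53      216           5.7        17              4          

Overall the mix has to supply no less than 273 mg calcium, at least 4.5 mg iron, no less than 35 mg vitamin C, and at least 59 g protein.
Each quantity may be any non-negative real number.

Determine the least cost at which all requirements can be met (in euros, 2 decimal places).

Let x1 = servings of tuna, x2 = servings of lentils, x3 = servings of spinach.
Minimise 0.69x1 + 0.35x2 + 0.53x3 with:
  10x1 + 41x2 + 216x3 ≥ 273   (calcium)
  1.4x1 + 7.1x2 + 5.7x3 ≥ 4.5   (iron)
  3x2 + 17x3 ≥ 35   (vitamin C)
  20x1 + 18x2 + 4x3 ≥ 59   (protein)
  x1, x2, x3 ≥ 0.
The cheapest feasible vertex uses only lentils, spinach; tuna is not used. The vitamin C and protein requirements are met with equality.
So lentils = 2.935 servings, spinach = 1.541 servings.
Hence cost = 0.35·2.935 + 0.53·1.541 = €1.8440.

€1.84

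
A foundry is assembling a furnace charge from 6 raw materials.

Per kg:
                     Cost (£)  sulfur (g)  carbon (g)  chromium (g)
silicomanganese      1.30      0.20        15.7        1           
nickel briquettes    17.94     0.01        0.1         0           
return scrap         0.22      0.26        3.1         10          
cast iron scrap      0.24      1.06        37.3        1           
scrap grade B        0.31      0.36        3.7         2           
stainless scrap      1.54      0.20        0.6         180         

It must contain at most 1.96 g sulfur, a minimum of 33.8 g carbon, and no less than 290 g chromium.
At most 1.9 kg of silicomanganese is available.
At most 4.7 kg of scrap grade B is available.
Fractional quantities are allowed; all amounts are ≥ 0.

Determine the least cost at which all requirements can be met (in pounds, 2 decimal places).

£2.68

Treat it as an LP. Let x1 = kg of silicomanganese, x2 = kg of nickel briquettes, x3 = kg of return scrap, x4 = kg of cast iron scrap, x5 = kg of scrap grade B, x6 = kg of stainless scrap.
Minimise 1.3x1 + 17.94x2 + 0.22x3 + 0.24x4 + 0.31x5 + 1.54x6 subject to:
  0.2x1 + 0.01x2 + 0.26x3 + 1.06x4 + 0.36x5 + 0.2x6 ≤ 1.96   (sulfur)
  15.7x1 + 0.1x2 + 3.1x3 + 37.3x4 + 3.7x5 + 0.6x6 ≥ 33.8   (carbon)
  1x1 + 10x3 + 1x4 + 2x5 + 180x6 ≥ 290   (chromium)
  x1 ≤ 1.9
  x5 ≤ 4.7
  x1, x2, x3, x4, x5, x6 ≥ 0.
The cheapest feasible vertex uses only cast iron scrap, stainless scrap; silicomanganese, nickel briquettes, return scrap, scrap grade B are not used. The carbon and chromium requirements are met with equality.
So cast iron scrap = 0.8803 kg, stainless scrap = 1.606 kg.
Total cost: 0.24·0.8803 + 1.54·1.606 = 2.6845.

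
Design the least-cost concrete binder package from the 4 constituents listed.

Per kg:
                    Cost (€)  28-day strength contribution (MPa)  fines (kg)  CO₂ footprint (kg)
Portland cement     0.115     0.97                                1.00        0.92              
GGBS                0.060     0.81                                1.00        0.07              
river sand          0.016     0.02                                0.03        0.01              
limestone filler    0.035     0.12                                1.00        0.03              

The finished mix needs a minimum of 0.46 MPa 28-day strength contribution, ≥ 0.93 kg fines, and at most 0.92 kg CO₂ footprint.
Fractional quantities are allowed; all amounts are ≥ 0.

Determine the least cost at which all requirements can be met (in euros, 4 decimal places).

Let x1 = kg of Portland cement, x2 = kg of GGBS, x3 = kg of river sand, x4 = kg of limestone filler.
Minimize 0.115x1 + 0.06x2 + 0.016x3 + 0.035x4 s.t.:
  0.97x1 + 0.81x2 + 0.02x3 + 0.12x4 ≥ 0.46   (28-day strength contribution)
  1x1 + 1x2 + 0.03x3 + 1x4 ≥ 0.93   (fines)
  0.92x1 + 0.07x2 + 0.01x3 + 0.03x4 ≤ 0.92   (CO₂ footprint)
  x1, x2, x3, x4 ≥ 0.
The optimal basis is {GGBS, limestone filler}; Portland cement, river sand drop out. There the 28-day strength contribution and fines constraints are tight.
Solving gives x2 = 0.5049, x4 = 0.4251.
Objective = 0.06·0.5049 + 0.035·0.4251 = 0.045173.

€0.0452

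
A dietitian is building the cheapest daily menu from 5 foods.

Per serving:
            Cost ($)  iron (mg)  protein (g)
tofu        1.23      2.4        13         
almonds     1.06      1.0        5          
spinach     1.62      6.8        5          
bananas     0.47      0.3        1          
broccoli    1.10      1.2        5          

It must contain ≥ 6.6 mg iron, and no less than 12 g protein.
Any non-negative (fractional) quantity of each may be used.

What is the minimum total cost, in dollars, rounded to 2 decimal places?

$1.99

Let x1 = servings of tofu, x2 = servings of almonds, x3 = servings of spinach, x4 = servings of bananas, x5 = servings of broccoli.
Minimise 1.23x1 + 1.06x2 + 1.62x3 + 0.47x4 + 1.1x5 subject to:
  2.4x1 + 1x2 + 6.8x3 + 0.3x4 + 1.2x5 ≥ 6.6   (iron)
  13x1 + 5x2 + 5x3 + 1x4 + 5x5 ≥ 12   (protein)
  x1, x2, x3, x4, x5 ≥ 0.
At the optimum only tofu, spinach are positive (almonds, bananas, broccoli = 0). Binding constraints: iron and protein.
Solving gives x1 = 0.6361, x3 = 0.7461.
Objective = 1.23·0.6361 + 1.62·0.7461 = 1.9911.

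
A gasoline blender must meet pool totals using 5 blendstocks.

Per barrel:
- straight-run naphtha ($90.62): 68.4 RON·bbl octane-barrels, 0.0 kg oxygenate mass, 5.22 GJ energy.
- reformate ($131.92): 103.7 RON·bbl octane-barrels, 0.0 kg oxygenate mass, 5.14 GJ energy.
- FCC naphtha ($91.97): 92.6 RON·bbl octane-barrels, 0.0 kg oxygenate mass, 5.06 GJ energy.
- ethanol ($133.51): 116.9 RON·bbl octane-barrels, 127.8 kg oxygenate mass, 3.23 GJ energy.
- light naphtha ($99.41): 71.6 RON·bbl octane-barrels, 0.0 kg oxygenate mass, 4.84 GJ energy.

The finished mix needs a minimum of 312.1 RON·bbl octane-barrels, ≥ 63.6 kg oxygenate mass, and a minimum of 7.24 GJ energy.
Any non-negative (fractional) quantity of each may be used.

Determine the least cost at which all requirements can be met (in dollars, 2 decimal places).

Let x1 = barrels of straight-run naphtha, x2 = barrels of reformate, x3 = barrels of FCC naphtha, x4 = barrels of ethanol, x5 = barrels of light naphtha.
min 90.62x1 + 131.92x2 + 91.97x3 + 133.51x4 + 99.41x5 subject to:
  68.4x1 + 103.7x2 + 92.6x3 + 116.9x4 + 71.6x5 ≥ 312.1   (octane-barrels)
  127.8x4 ≥ 63.6   (oxygenate mass)
  5.22x1 + 5.14x2 + 5.06x3 + 3.23x4 + 4.84x5 ≥ 7.24   (energy)
  x1, x2, x3, x4, x5 ≥ 0.
The minimum-cost mix takes nothing from straight-run naphtha, reformate, light naphtha — only FCC naphtha, ethanol. There the octane-barrels and oxygenate mass constraints are tight.
That vertex is x3 = 2.7422, x4 = 0.49765.
Total cost: 91.97·2.7422 + 133.51·0.49765 = 318.6414.

$318.64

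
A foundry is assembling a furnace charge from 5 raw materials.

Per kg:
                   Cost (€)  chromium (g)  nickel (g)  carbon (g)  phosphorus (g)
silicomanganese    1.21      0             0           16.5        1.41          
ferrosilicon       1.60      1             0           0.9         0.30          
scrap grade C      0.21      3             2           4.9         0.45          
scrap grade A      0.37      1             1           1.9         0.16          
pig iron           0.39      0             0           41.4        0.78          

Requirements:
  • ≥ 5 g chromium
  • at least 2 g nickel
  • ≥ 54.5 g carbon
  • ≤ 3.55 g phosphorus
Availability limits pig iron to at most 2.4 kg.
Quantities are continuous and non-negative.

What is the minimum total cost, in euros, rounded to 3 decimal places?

€0.786

This is a linear program. Let x1 = kg of silicomanganese, x2 = kg of ferrosilicon, x3 = kg of scrap grade C, x4 = kg of scrap grade A, x5 = kg of pig iron.
min 1.21x1 + 1.6x2 + 0.21x3 + 0.37x4 + 0.39x5 s.t.:
  1x2 + 3x3 + 1x4 ≥ 5   (chromium)
  2x3 + 1x4 ≥ 2   (nickel)
  16.5x1 + 0.9x2 + 4.9x3 + 1.9x4 + 41.4x5 ≥ 54.5   (carbon)
  1.41x1 + 0.3x2 + 0.45x3 + 0.16x4 + 0.78x5 ≤ 3.55   (phosphorus)
  x5 ≤ 2.4
  x1, x2, x3, x4, x5 ≥ 0.
The cheapest feasible vertex uses only scrap grade C, pig iron; silicomanganese, ferrosilicon, scrap grade A are not used. The chromium and carbon requirements are met with equality.
Optimal quantities: scrap grade C = 1.667 kg, pig iron = 1.119 kg.
Objective = 0.21·1.667 + 0.39·1.119 = 0.78648.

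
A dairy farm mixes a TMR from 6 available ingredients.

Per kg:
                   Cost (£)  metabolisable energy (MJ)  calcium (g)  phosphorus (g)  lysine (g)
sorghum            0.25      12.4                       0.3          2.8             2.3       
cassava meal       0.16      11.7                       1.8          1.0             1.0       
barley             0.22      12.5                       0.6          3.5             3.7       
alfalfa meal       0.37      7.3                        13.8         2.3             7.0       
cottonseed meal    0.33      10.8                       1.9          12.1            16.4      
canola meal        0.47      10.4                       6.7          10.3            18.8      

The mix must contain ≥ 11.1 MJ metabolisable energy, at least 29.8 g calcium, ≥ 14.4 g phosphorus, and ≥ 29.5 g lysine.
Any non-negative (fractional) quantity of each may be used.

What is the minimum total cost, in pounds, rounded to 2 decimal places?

Let x1 = kg of sorghum, x2 = kg of cassava meal, x3 = kg of barley, x4 = kg of alfalfa meal, x5 = kg of cottonseed meal, x6 = kg of canola meal.
Minimize 0.25x1 + 0.16x2 + 0.22x3 + 0.37x4 + 0.33x5 + 0.47x6 with:
  12.4x1 + 11.7x2 + 12.5x3 + 7.3x4 + 10.8x5 + 10.4x6 ≥ 11.1   (metabolisable energy)
  0.3x1 + 1.8x2 + 0.6x3 + 13.8x4 + 1.9x5 + 6.7x6 ≥ 29.8   (calcium)
  2.8x1 + 1x2 + 3.5x3 + 2.3x4 + 12.1x5 + 10.3x6 ≥ 14.4   (phosphorus)
  2.3x1 + 1x2 + 3.7x3 + 7x4 + 16.4x5 + 18.8x6 ≥ 29.5   (lysine)
  x1, x2, x3, x4, x5, x6 ≥ 0.
The minimum-cost mix takes nothing from sorghum, cassava meal, barley, canola meal — only alfalfa meal, cottonseed meal. There the calcium and lysine constraints are tight.
So alfalfa meal = 2.031 kg, cottonseed meal = 0.9318 kg.
Total cost: 0.37·2.031 + 0.33·0.9318 = 1.0590.

£1.06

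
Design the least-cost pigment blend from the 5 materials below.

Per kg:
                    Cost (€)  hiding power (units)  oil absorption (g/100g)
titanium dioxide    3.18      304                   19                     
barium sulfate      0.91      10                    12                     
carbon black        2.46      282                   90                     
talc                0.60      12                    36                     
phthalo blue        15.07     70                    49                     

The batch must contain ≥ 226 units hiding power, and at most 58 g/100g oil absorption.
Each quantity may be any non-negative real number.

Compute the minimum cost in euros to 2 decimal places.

This is a linear program. Let x1 = kg of titanium dioxide, x2 = kg of barium sulfate, x3 = kg of carbon black, x4 = kg of talc, x5 = kg of phthalo blue.
Minimize 3.18x1 + 0.91x2 + 2.46x3 + 0.6x4 + 15.07x5 subject to:
  304x1 + 10x2 + 282x3 + 12x4 + 70x5 ≥ 226   (hiding power)
  19x1 + 12x2 + 90x3 + 36x4 + 49x5 ≤ 58   (oil absorption)
  x1, x2, x3, x4, x5 ≥ 0.
The optimal basis is {titanium dioxide, carbon black}; barium sulfate, talc, phthalo blue drop out. Binding constraints: hiding power and oil absorption.
Optimal quantities: titanium dioxide = 0.1811 kg, carbon black = 0.6062 kg.
Total cost: 3.18·0.1811 + 2.46·0.6062 = 2.0672.

€2.07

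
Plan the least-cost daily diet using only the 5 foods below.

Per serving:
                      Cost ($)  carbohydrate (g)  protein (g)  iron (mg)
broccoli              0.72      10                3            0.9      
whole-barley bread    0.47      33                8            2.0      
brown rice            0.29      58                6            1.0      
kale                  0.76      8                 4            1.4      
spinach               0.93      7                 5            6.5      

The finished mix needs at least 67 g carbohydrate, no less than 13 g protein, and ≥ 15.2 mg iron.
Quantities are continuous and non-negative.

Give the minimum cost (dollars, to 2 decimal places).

$2.31

Let x1 = servings of broccoli, x2 = servings of whole-barley bread, x3 = servings of brown rice, x4 = servings of kale, x5 = servings of spinach.
Minimise 0.72x1 + 0.47x2 + 0.29x3 + 0.76x4 + 0.93x5 s.t.:
  10x1 + 33x2 + 58x3 + 8x4 + 7x5 ≥ 67   (carbohydrate)
  3x1 + 8x2 + 6x3 + 4x4 + 5x5 ≥ 13   (protein)
  0.9x1 + 2x2 + 1x3 + 1.4x4 + 6.5x5 ≥ 15.2   (iron)
  x1, x2, x3, x4, x5 ≥ 0.
At the optimum only brown rice, spinach are positive (broccoli, whole-barley bread, kale = 0). Binding constraints: carbohydrate and iron.
Optimal quantities: brown rice = 0.8895 servings, spinach = 2.202 servings.
Objective = 0.29·0.8895 + 0.93·2.202 = 2.3058.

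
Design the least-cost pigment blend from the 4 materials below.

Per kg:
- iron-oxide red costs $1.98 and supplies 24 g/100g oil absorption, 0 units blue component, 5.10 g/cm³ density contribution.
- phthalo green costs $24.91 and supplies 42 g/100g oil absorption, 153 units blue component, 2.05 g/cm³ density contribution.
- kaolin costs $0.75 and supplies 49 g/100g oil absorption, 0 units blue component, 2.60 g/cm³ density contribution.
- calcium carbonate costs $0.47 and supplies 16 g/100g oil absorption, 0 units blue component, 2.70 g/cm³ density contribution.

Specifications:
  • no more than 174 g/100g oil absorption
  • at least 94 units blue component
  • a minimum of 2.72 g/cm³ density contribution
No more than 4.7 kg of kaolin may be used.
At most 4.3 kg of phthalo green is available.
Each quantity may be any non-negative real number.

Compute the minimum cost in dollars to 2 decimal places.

Let x1 = kg of iron-oxide red, x2 = kg of phthalo green, x3 = kg of kaolin, x4 = kg of calcium carbonate.
Minimize 1.98x1 + 24.91x2 + 0.75x3 + 0.47x4 subject to:
  24x1 + 42x2 + 49x3 + 16x4 ≤ 174   (oil absorption)
  153x2 ≥ 94   (blue component)
  5.1x1 + 2.05x2 + 2.6x3 + 2.7x4 ≥ 2.72   (density contribution)
  x3 ≤ 4.7
  x2 ≤ 4.3
  x1, x2, x3, x4 ≥ 0.
The cheapest feasible vertex uses only phthalo green, calcium carbonate; iron-oxide red, kaolin are not used. The blue component and density contribution requirements are met with equality.
Solving gives x2 = 0.6144, x4 = 0.5409.
Total cost: 24.91·0.6144 + 0.47·0.5409 = 15.5589.

$15.56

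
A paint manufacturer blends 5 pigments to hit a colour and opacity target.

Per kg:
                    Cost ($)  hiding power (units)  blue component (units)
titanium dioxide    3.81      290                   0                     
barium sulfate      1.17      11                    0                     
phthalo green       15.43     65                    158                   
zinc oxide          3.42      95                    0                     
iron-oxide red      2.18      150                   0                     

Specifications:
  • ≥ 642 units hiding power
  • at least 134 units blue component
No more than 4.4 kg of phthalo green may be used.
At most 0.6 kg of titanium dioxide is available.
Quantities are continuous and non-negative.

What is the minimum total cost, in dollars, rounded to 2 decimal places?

$21.37

Let x1 = kg of titanium dioxide, x2 = kg of barium sulfate, x3 = kg of phthalo green, x4 = kg of zinc oxide, x5 = kg of iron-oxide red.
Minimise 3.81x1 + 1.17x2 + 15.43x3 + 3.42x4 + 2.18x5 with:
  290x1 + 11x2 + 65x3 + 95x4 + 150x5 ≥ 642   (hiding power)
  158x3 ≥ 134   (blue component)
  x3 ≤ 4.4
  x1 ≤ 0.6
  x1, x2, x3, x4, x5 ≥ 0.
The optimal basis is {titanium dioxide, phthalo green, iron-oxide red}; barium sulfate, zinc oxide drop out. The hiding power, blue component, the titanium dioxide cap requirements are met with equality.
So titanium dioxide = 0.6 kg, phthalo green = 0.8481 kg, iron-oxide red = 2.752 kg.
Cost = 3.81·0.6 + 15.43·0.8481 + 2.18·2.752 = 21.3715.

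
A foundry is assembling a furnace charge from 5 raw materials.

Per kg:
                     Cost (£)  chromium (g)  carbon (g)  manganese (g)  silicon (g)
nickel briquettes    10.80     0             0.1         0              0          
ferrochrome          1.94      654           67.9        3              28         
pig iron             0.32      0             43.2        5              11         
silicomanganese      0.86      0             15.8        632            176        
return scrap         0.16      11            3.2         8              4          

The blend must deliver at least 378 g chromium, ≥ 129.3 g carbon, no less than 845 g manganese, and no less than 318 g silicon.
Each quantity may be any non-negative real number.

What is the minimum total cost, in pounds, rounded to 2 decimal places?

Let x1 = kg of nickel briquettes, x2 = kg of ferrochrome, x3 = kg of pig iron, x4 = kg of silicomanganese, x5 = kg of return scrap.
Minimize 10.8x1 + 1.94x2 + 0.32x3 + 0.86x4 + 0.16x5 s.t.:
  654x2 + 11x5 ≥ 378   (chromium)
  0.1x1 + 67.9x2 + 43.2x3 + 15.8x4 + 3.2x5 ≥ 129.3   (carbon)
  3x2 + 5x3 + 632x4 + 8x5 ≥ 845   (manganese)
  28x2 + 11x3 + 176x4 + 4x5 ≥ 318   (silicon)
  x1, x2, x3, x4, x5 ≥ 0.
The cheapest feasible vertex uses only ferrochrome, pig iron, silicomanganese; nickel briquettes, return scrap are not used. Binding constraints: chromium, carbon, silicon.
Solving gives x2 = 0.578, x3 = 1.492, x4 = 1.622.
Total cost: 1.94·0.578 + 0.32·1.492 + 0.86·1.622 = 2.9937.

£2.99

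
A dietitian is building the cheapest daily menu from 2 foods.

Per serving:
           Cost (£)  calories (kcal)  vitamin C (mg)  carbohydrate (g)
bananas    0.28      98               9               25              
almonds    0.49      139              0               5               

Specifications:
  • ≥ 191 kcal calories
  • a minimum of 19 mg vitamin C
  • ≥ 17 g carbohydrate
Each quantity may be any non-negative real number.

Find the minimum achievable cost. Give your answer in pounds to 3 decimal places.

Let x1 = servings of bananas, x2 = servings of almonds.
min 0.28x1 + 0.49x2 subject to:
  98x1 + 139x2 ≥ 191   (calories)
  9x1 ≥ 19   (vitamin C)
  25x1 + 5x2 ≥ 17   (carbohydrate)
  x1, x2 ≥ 0.
At the optimum only bananas is positive (almonds = 0). There the vitamin C constraint is tight.
So bananas = 2.111 servings.
Total cost: 0.28·2.111 = 0.59108.

£0.591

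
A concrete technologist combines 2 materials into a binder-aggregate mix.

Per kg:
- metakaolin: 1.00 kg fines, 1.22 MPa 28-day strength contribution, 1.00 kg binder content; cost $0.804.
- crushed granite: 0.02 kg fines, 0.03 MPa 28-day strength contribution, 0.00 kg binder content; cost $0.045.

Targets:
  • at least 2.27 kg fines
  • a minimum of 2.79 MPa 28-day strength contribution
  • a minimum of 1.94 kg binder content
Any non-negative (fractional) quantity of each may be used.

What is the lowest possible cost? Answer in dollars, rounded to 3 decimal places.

Let x1 = kg of metakaolin, x2 = kg of crushed granite.
Minimize 0.804x1 + 0.045x2 s.t.:
  1x1 + 0.02x2 ≥ 2.27   (fines)
  1.22x1 + 0.03x2 ≥ 2.79   (28-day strength contribution)
  1x1 ≥ 1.94   (binder content)
  x1, x2 ≥ 0.
The cheapest feasible vertex uses only metakaolin; crushed granite is not used. There the 28-day strength contribution constraint is tight.
So metakaolin = 2.287 kg.
Objective = 0.804·2.287 = 1.83875.

$1.839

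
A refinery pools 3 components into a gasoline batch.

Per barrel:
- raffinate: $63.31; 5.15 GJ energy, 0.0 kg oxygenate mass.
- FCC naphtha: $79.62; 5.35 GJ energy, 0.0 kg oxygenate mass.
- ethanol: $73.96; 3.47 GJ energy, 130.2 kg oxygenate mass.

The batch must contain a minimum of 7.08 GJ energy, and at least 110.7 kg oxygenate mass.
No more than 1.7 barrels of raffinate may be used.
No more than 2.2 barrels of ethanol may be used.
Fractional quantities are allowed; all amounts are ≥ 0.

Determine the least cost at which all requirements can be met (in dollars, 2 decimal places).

Set it up as a linear program. Let x1 = barrels of raffinate, x2 = barrels of FCC naphtha, x3 = barrels of ethanol.
min 63.31x1 + 79.62x2 + 73.96x3 subject to:
  5.15x1 + 5.35x2 + 3.47x3 ≥ 7.08   (energy)
  130.2x3 ≥ 110.7   (oxygenate mass)
  x1 ≤ 1.7
  x3 ≤ 2.2
  x1, x2, x3 ≥ 0.
The optimal basis is {raffinate, ethanol}; FCC naphtha drops out. The energy and oxygenate mass requirements are met with equality.
So raffinate = 0.8019 barrels, ethanol = 0.8502 barrels.
Total cost: 63.31·0.8019 + 73.96·0.8502 = 113.6491.

$113.65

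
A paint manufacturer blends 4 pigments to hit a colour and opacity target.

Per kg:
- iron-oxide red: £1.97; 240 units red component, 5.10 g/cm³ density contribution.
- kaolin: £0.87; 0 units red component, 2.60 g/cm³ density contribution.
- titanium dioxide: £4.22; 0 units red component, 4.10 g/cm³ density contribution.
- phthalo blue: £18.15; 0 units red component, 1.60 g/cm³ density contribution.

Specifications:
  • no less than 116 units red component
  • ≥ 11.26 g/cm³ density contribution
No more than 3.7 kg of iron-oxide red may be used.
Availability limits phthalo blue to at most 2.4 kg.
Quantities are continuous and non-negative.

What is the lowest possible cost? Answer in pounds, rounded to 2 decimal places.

This is a linear program. Let x1 = kg of iron-oxide red, x2 = kg of kaolin, x3 = kg of titanium dioxide, x4 = kg of phthalo blue.
min 1.97x1 + 0.87x2 + 4.22x3 + 18.15x4 s.t.:
  240x1 ≥ 116   (red component)
  5.1x1 + 2.6x2 + 4.1x3 + 1.6x4 ≥ 11.26   (density contribution)
  x1 ≤ 3.7
  x4 ≤ 2.4
  x1, x2, x3, x4 ≥ 0.
The cheapest feasible vertex uses only iron-oxide red, kaolin; titanium dioxide, phthalo blue are not used. There the red component and density contribution constraints are tight.
Optimal quantities: iron-oxide red = 0.4833 kg, kaolin = 3.383 kg.
Hence cost = 1.97·0.4833 + 0.87·3.383 = £3.8953.

£3.90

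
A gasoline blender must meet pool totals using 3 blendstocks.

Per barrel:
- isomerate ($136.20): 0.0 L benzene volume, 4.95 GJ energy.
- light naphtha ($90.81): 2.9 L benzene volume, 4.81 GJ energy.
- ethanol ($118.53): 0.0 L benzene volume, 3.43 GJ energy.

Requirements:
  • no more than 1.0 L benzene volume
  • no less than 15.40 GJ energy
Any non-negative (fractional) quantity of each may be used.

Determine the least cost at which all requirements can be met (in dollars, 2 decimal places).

$409.41

Set it up as a linear program. Let x1 = barrels of isomerate, x2 = barrels of light naphtha, x3 = barrels of ethanol.
Minimize 136.2x1 + 90.81x2 + 118.53x3 subject to:
  2.9x2 ≤ 1   (benzene volume)
  4.95x1 + 4.81x2 + 3.43x3 ≥ 15.4   (energy)
  x1, x2, x3 ≥ 0.
At the optimum only isomerate, light naphtha are positive (ethanol = 0). There the benzene volume and energy constraints are tight.
So isomerate = 2.776 barrels, light naphtha = 0.34483 barrels.
Hence cost = 136.2·2.776 + 90.81·0.34483 = $409.4052.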